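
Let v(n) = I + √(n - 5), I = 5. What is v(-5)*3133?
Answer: 15665 + 3133*I*√10 ≈ 15665.0 + 9907.4*I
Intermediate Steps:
v(n) = 5 + √(-5 + n) (v(n) = 5 + √(n - 5) = 5 + √(-5 + n))
v(-5)*3133 = (5 + √(-5 - 5))*3133 = (5 + √(-10))*3133 = (5 + I*√10)*3133 = 15665 + 3133*I*√10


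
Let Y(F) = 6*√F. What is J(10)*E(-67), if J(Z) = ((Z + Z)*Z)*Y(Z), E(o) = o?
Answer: -80400*√10 ≈ -2.5425e+5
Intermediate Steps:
J(Z) = 12*Z^(5/2) (J(Z) = ((Z + Z)*Z)*(6*√Z) = ((2*Z)*Z)*(6*√Z) = (2*Z²)*(6*√Z) = 12*Z^(5/2))
J(10)*E(-67) = (12*10^(5/2))*(-67) = (12*(100*√10))*(-67) = (1200*√10)*(-67) = -80400*√10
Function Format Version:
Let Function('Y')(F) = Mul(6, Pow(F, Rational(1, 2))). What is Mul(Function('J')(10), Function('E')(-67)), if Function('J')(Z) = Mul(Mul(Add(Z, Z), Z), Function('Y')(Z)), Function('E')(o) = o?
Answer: Mul(-80400, Pow(10, Rational(1, 2))) ≈ -2.5425e+5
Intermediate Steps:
Function('J')(Z) = Mul(12, Pow(Z, Rational(5, 2))) (Function('J')(Z) = Mul(Mul(Add(Z, Z), Z), Mul(6, Pow(Z, Rational(1, 2)))) = Mul(Mul(Mul(2, Z), Z), Mul(6, Pow(Z, Rational(1, 2)))) = Mul(Mul(2, Pow(Z, 2)), Mul(6, Pow(Z, Rational(1, 2)))) = Mul(12, Pow(Z, Rational(5, 2))))
Mul(Function('J')(10), Function('E')(-67)) = Mul(Mul(12, Pow(10, Rational(5, 2))), -67) = Mul(Mul(12, Mul(100, Pow(10, Rational(1, 2)))), -67) = Mul(Mul(1200, Pow(10, Rational(1, 2))), -67) = Mul(-80400, Pow(10, Rational(1, 2)))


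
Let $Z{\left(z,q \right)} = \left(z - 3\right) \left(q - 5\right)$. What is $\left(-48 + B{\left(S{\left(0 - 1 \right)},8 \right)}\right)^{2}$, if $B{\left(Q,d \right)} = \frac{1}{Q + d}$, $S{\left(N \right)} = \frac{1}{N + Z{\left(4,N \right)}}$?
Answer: $\frac{6932689}{3025} \approx 2291.8$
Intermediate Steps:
$Z{\left(z,q \right)} = \left(-5 + q\right) \left(-3 + z\right)$ ($Z{\left(z,q \right)} = \left(-3 + z\right) \left(-5 + q\right) = \left(-5 + q\right) \left(-3 + z\right)$)
$S{\left(N \right)} = \frac{1}{-5 + 2 N}$ ($S{\left(N \right)} = \frac{1}{N + \left(15 - 20 - 3 N + N 4\right)} = \frac{1}{N + \left(15 - 20 - 3 N + 4 N\right)} = \frac{1}{N + \left(-5 + N\right)} = \frac{1}{-5 + 2 N}$)
$\left(-48 + B{\left(S{\left(0 - 1 \right)},8 \right)}\right)^{2} = \left(-48 + \frac{1}{\frac{1}{-5 + 2 \left(0 - 1\right)} + 8}\right)^{2} = \left(-48 + \frac{1}{\frac{1}{-5 + 2 \left(-1\right)} + 8}\right)^{2} = \left(-48 + \frac{1}{\frac{1}{-5 - 2} + 8}\right)^{2} = \left(-48 + \frac{1}{\frac{1}{-7} + 8}\right)^{2} = \left(-48 + \frac{1}{- \frac{1}{7} + 8}\right)^{2} = \left(-48 + \frac{1}{\frac{55}{7}}\right)^{2} = \left(-48 + \frac{7}{55}\right)^{2} = \left(- \frac{2633}{55}\right)^{2} = \frac{6932689}{3025}$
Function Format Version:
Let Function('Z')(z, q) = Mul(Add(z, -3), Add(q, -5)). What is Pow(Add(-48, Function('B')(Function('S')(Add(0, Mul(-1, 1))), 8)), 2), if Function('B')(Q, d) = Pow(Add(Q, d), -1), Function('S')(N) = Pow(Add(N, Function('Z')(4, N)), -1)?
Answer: Rational(6932689, 3025) ≈ 2291.8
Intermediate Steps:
Function('Z')(z, q) = Mul(Add(-5, q), Add(-3, z)) (Function('Z')(z, q) = Mul(Add(-3, z), Add(-5, q)) = Mul(Add(-5, q), Add(-3, z)))
Function('S')(N) = Pow(Add(-5, Mul(2, N)), -1) (Function('S')(N) = Pow(Add(N, Add(15, Mul(-5, 4), Mul(-3, N), Mul(N, 4))), -1) = Pow(Add(N, Add(15, -20, Mul(-3, N), Mul(4, N))), -1) = Pow(Add(N, Add(-5, N)), -1) = Pow(Add(-5, Mul(2, N)), -1))
Pow(Add(-48, Function('B')(Function('S')(Add(0, Mul(-1, 1))), 8)), 2) = Pow(Add(-48, Pow(Add(Pow(Add(-5, Mul(2, Add(0, Mul(-1, 1)))), -1), 8), -1)), 2) = Pow(Add(-48, Pow(Add(Pow(Add(-5, Mul(2, Add(0, -1))), -1), 8), -1)), 2) = Pow(Add(-48, Pow(Add(Pow(Add(-5, Mul(2, -1)), -1), 8), -1)), 2) = Pow(Add(-48, Pow(Add(Pow(Add(-5, -2), -1), 8), -1)), 2) = Pow(Add(-48, Pow(Add(Pow(-7, -1), 8), -1)), 2) = Pow(Add(-48, Pow(Add(Rational(-1, 7), 8), -1)), 2) = Pow(Add(-48, Pow(Rational(55, 7), -1)), 2) = Pow(Add(-48, Rational(7, 55)), 2) = Pow(Rational(-2633, 55), 2) = Rational(6932689, 3025)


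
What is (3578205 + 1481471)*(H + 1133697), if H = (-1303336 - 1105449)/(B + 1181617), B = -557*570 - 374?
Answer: 291446795043995168/50809 ≈ 5.7361e+12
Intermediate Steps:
B = -317864 (B = -317490 - 374 = -317864)
H = -2408785/863753 (H = (-1303336 - 1105449)/(-317864 + 1181617) = -2408785/863753 ≈ -2.7887)
(3578205 + 1481471)*(H + 1133697) = (3578205 + 1481471)*(-2408785/863753 + 1133697) = 5059676*(979231776056/863753) = 291446795043995168/50809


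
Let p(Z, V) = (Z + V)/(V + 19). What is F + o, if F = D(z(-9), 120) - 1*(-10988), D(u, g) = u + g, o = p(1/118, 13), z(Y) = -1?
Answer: 41941567/3776 ≈ 11107.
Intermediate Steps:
p(Z, V) = (V + Z)/(19 + V)
o = 1535/3776 (o = (13 + 1/118)/(19 + 13) = (13 + 1/118)/32 = (1/32)*(1535/118) = 1535/3776 ≈ 0.40651)
D(u, g) = g + u
F = 11107 (F = (120 - 1) - 1*(-10988) = 119 + 10988 = 11107)
F + o = 11107 + 1535/3776 = 41941567/3776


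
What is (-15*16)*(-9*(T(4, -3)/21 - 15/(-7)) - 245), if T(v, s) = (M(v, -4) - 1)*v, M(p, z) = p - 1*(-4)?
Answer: 464160/7 ≈ 66309.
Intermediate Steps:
M(p, z) = 4 + p (M(p, z) = p + 4 = 4 + p)
T(v, s) = v*(3 + v) (T(v, s) = ((4 + v) - 1)*v = (3 + v)*v = v*(3 + v))
(-15*16)*(-9*(T(4, -3)/21 - 15/(-7)) - 245) = (-15*16)*(-9*((4*(3 + 4))/21 - 15/(-7)) - 245) = -240*(-9*((4*7)*(1/21) - 15*(-⅐)) - 245) = -240*(-9*(28*(1/21) + 15/7) - 245) = -240*(-9*(4/3 + 15/7) - 245) = -240*(-9*73/21 - 245) = -240*(-219/7 - 245) = -240*(-1934/7) = 464160/7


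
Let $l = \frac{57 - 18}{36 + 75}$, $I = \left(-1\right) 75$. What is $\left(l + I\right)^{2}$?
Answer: $\frac{7628644}{1369} \approx 5572.4$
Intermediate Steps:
$I = -75$
$l = \frac{13}{37}$ ($l = \frac{39}{111} = 39 \cdot \frac{1}{111} = \frac{13}{37} \approx 0.35135$)
$\left(l + I\right)^{2} = \left(\frac{13}{37} - 75\right)^{2} = \left(- \frac{2762}{37}\right)^{2} = \frac{7628644}{1369}$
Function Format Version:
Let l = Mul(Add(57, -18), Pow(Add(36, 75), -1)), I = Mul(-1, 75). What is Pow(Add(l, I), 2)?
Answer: Rational(7628644, 1369) ≈ 5572.4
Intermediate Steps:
I = -75
l = Rational(13, 37) (l = Mul(39, Pow(111, -1)) = Mul(39, Rational(1, 111)) = Rational(13, 37) ≈ 0.35135)
Pow(Add(l, I), 2) = Pow(Add(Rational(13, 37), -75), 2) = Pow(Rational(-2762, 37), 2) = Rational(7628644, 1369)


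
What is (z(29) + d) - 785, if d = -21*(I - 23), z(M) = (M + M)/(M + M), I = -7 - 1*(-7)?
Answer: -301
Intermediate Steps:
I = 0 (I = -7 + 7 = 0)
z(M) = 1 (z(M) = (2*M)/((2*M)) = (2*M)*(1/(2*M)) = 1)
d = 483 (d = -21*(0 - 23) = -21*(-23) = 483)
(z(29) + d) - 785 = (1 + 483) - 785 = 484 - 785 = -301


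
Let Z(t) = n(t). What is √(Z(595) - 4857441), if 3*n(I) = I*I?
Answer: I*√42654894/3 ≈ 2177.0*I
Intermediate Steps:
n(I) = I²/3 (n(I) = (I*I)/3 = I²/3)
Z(t) = t²/3
√(Z(595) - 4857441) = √((⅓)*595² - 4857441) = √((⅓)*354025 - 4857441) = √(354025/3 - 4857441) = √(-14218298/3) = I*√42654894/3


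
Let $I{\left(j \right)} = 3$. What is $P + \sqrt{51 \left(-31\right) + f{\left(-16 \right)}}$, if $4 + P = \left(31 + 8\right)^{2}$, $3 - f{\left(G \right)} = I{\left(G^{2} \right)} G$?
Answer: $1517 + 3 i \sqrt{170} \approx 1517.0 + 39.115 i$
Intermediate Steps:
$f{\left(G \right)} = 3 - 3 G$
$P = 1517$ ($P = -4 + \left(31 + 8\right)^{2} = -4 + 39^{2} = -4 + 1521 = 1517$)
$P + \sqrt{51 \left(-31\right) + f{\left(-16 \right)}} = 1517 + \sqrt{51 \left(-31\right) + \left(3 - -48\right)} = 1517 + \sqrt{-1581 + \left(3 + 48\right)} = 1517 + \sqrt{-1581 + 51} = 1517 + \sqrt{-1530} = 1517 + 3 i \sqrt{170}$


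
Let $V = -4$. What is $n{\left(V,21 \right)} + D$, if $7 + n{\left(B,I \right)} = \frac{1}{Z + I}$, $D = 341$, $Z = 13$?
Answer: $\frac{11357}{34} \approx 334.03$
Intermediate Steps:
$n{\left(B,I \right)} = -7 + \frac{1}{13 + I}$
$n{\left(V,21 \right)} + D = \frac{-90 - 147}{13 + 21} + 341 = \frac{-90 - 147}{34} + 341 = \frac{1}{34} \left(-237\right) + 341 = - \frac{237}{34} + 341 = \frac{11357}{34}$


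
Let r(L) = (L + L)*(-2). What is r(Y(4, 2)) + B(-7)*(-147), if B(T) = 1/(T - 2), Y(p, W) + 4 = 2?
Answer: 73/3 ≈ 24.333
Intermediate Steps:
Y(p, W) = -2 (Y(p, W) = -4 + 2 = -2)
B(T) = 1/(-2 + T)
r(L) = -4*L (r(L) = (2*L)*(-2) = -4*L)
r(Y(4, 2)) + B(-7)*(-147) = -4*(-2) - 147/(-2 - 7) = 8 - 147/(-9) = 8 - 1/9*(-147) = 8 + 49/3 = 73/3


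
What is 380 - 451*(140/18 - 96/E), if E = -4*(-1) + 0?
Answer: 69266/9 ≈ 7696.2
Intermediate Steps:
E = 4 (E = 4 + 0 = 4)
380 - 451*(140/18 - 96/E) = 380 - 451*(140/18 - 96/4) = 380 - 451*(140*(1/18) - 96*¼) = 380 - 451*(70/9 - 24) = 380 - 451*(-146/9) = 380 + 65846/9 = 69266/9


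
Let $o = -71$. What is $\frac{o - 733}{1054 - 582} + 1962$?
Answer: $\frac{231315}{118} \approx 1960.3$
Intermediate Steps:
$\frac{o - 733}{1054 - 582} + 1962 = \frac{-71 - 733}{1054 - 582} + 1962 = - \frac{804}{472} + 1962 = \left(-804\right) \frac{1}{472} + 1962 = - \frac{201}{118} + 1962 = \frac{231315}{118}$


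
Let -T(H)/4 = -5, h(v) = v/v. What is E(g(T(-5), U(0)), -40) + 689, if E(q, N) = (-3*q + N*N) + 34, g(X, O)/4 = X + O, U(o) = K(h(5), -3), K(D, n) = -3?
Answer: 2119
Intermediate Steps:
h(v) = 1
T(H) = 20 (T(H) = -4*(-5) = 20)
U(o) = -3
g(X, O) = 4*O + 4*X (g(X, O) = 4*(X + O) = 4*(O + X) = 4*O + 4*X)
E(q, N) = 34 + N**2 - 3*q (E(q, N) = (-3*q + N**2) + 34 = (N**2 - 3*q) + 34 = 34 + N**2 - 3*q)
E(g(T(-5), U(0)), -40) + 689 = (34 + (-40)**2 - 3*(4*(-3) + 4*20)) + 689 = (34 + 1600 - 3*(-12 + 80)) + 689 = (34 + 1600 - 3*68) + 689 = (34 + 1600 - 204) + 689 = 1430 + 689 = 2119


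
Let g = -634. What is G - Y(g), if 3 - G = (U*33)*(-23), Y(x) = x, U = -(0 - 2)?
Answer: 2155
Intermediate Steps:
U = 2 (U = -1*(-2) = 2)
G = 1521 (G = 3 - 2*33*(-23) = 3 - 66*(-23) = 3 - 1*(-1518) = 3 + 1518 = 1521)
G - Y(g) = 1521 - 1*(-634) = 1521 + 634 = 2155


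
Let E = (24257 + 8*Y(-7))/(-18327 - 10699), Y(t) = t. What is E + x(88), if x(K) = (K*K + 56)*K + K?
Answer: 19925976487/29026 ≈ 6.8649e+5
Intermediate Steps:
E = -24201/29026 (E = (24257 + 8*(-7))/(-18327 - 10699) = (24257 - 56)/(-29026) = 24201*(-1/29026) = -24201/29026 ≈ -0.83377)
x(K) = K + K*(56 + K²) (x(K) = (K² + 56)*K + K = (56 + K²)*K + K = K*(56 + K²) + K = K + K*(56 + K²))
E + x(88) = -24201/29026 + 88*(57 + 88²) = -24201/29026 + 88*(57 + 7744) = -24201/29026 + 88*7801 = -24201/29026 + 686488 = 19925976487/29026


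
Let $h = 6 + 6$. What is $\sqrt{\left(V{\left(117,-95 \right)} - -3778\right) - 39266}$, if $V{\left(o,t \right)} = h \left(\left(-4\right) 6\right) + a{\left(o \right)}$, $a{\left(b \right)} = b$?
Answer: $13 i \sqrt{211} \approx 188.84 i$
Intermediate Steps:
$h = 12$
$V{\left(o,t \right)} = -288 + o$ ($V{\left(o,t \right)} = 12 \left(\left(-4\right) 6\right) + o = 12 \left(-24\right) + o = -288 + o$)
$\sqrt{\left(V{\left(117,-95 \right)} - -3778\right) - 39266} = \sqrt{\left(\left(-288 + 117\right) - -3778\right) - 39266} = \sqrt{\left(-171 + 3778\right) - 39266} = \sqrt{3607 - 39266} = \sqrt{-35659} = 13 i \sqrt{211}$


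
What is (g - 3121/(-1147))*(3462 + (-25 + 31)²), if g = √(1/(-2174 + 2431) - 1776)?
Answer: 10917258/1147 + 3498*I*√117302767/257 ≈ 9518.1 + 1.4741e+5*I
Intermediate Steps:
g = I*√117302767/257 (g = √(1/257 - 1776) = √(-456431/257) = I*√117302767/257 ≈ 42.143*I)
(g - 3121/(-1147))*(3462 + (-25 + 31)²) = (I*√117302767/257 - 3121/(-1147))*(3462 + (-25 + 31)²) = (I*√117302767/257 - 3121*(-1/1147))*(3462 + 6²) = (I*√117302767/257 + 3121/1147)*(3462 + 36) = (3121/1147 + I*√117302767/257)*3498 = 10917258/1147 + 3498*I*√117302767/257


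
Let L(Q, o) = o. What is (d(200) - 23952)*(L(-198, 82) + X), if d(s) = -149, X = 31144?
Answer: -752577826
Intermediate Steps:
(d(200) - 23952)*(L(-198, 82) + X) = (-149 - 23952)*(82 + 31144) = -24101*31226 = -752577826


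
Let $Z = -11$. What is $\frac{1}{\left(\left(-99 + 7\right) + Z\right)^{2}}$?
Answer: $\frac{1}{10609} \approx 9.426 \cdot 10^{-5}$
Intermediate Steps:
$\frac{1}{\left(\left(-99 + 7\right) + Z\right)^{2}} = \frac{1}{\left(\left(-99 + 7\right) - 11\right)^{2}} = \frac{1}{\left(-92 - 11\right)^{2}} = \frac{1}{\left(-103\right)^{2}} = \frac{1}{10609}$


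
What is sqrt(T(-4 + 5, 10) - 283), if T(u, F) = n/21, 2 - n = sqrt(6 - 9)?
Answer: sqrt(-124761 - 21*I*sqrt(3))/21 ≈ 0.0024518 - 16.82*I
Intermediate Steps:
n = 2 - I*sqrt(3) (n = 2 - sqrt(6 - 9) = 2 - sqrt(-3) = 2 - I*sqrt(3) ≈ 2.0 - 1.732*I)
T(u, F) = 2/21 - I*sqrt(3)/21 (T(u, F) = (2 - I*sqrt(3))/21 = (2 - I*sqrt(3))*(1/21) = 2/21 - I*sqrt(3)/21)
sqrt(T(-4 + 5, 10) - 283) = sqrt((2/21 - I*sqrt(3)/21) - 283) = sqrt(-5941/21 - I*sqrt(3)/21)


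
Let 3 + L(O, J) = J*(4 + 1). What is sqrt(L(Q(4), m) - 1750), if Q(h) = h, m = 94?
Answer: I*sqrt(1283) ≈ 35.819*I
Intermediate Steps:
L(O, J) = -3 + 5*J (L(O, J) = -3 + J*(4 + 1) = -3 + J*5 = -3 + 5*J)
sqrt(L(Q(4), m) - 1750) = sqrt((-3 + 5*94) - 1750) = sqrt((-3 + 470) - 1750) = sqrt(467 - 1750) = sqrt(-1283) = I*sqrt(1283)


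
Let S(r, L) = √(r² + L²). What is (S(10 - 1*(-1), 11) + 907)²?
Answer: 822891 + 19954*√2 ≈ 8.5111e+5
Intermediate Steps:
S(r, L) = √(L² + r²)
(S(10 - 1*(-1), 11) + 907)² = (√(11² + (10 - 1*(-1))²) + 907)² = (√(121 + (10 + 1)²) + 907)² = (√(121 + 11²) + 907)² = (√(121 + 121) + 907)² = (√242 + 907)² = (11*√2 + 907)² = (907 + 11*√2)²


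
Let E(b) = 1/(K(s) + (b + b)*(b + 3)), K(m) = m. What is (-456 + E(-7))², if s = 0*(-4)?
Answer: 652036225/3136 ≈ 2.0792e+5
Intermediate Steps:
s = 0
E(b) = 1/(2*b*(3 + b)) (E(b) = 1/(0 + (b + b)*(b + 3)) = 1/(0 + (2*b)*(3 + b)) = 1/(0 + 2*b*(3 + b)) = 1/(2*b*(3 + b)))
(-456 + E(-7))² = (-456 + (½)/(-7*(3 - 7)))² = (-456 + (½)*(-⅐)/(-4))² = (-456 + (½)*(-⅐)*(-¼))² = (-456 + 1/56)² = (-25535/56)² = 652036225/3136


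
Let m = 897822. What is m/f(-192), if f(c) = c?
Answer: -149637/32 ≈ -4676.2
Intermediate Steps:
m/f(-192) = 897822/(-192) = 897822*(-1/192) = -149637/32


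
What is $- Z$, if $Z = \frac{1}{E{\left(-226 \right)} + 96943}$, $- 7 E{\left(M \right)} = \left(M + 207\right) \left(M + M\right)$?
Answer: $- \frac{7}{670013} \approx -1.0448 \cdot 10^{-5}$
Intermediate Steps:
$E{\left(M \right)} = - \frac{2 M \left(207 + M\right)}{7}$ ($E{\left(M \right)} = - \frac{\left(M + 207\right) \left(M + M\right)}{7} = - \frac{\left(207 + M\right) 2 M}{7} = - \frac{2 M \left(207 + M\right)}{7}$)
$Z = \frac{7}{670013}$ ($Z = \frac{1}{\left(- \frac{2}{7}\right) \left(-226\right) \left(207 - 226\right) + 96943} = \frac{1}{\left(- \frac{2}{7}\right) \left(-226\right) \left(-19\right) + 96943} = \frac{1}{- \frac{8588}{7} + 96943} = \frac{1}{\frac{670013}{7}} = \frac{7}{670013} \approx 1.0448 \cdot 10^{-5}$)
$- Z = \left(-1\right) \frac{7}{670013} = - \frac{7}{670013}$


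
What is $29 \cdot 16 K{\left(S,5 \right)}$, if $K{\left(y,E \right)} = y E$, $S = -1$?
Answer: $-2320$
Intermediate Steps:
$K{\left(y,E \right)} = E y$
$29 \cdot 16 K{\left(S,5 \right)} = 29 \cdot 16 \cdot 5 \left(-1\right) = 464 \left(-5\right) = -2320$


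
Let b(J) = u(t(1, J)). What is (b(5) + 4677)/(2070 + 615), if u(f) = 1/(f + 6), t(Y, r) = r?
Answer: 51448/29535 ≈ 1.7419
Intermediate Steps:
u(f) = 1/(6 + f)
b(J) = 1/(6 + J)
(b(5) + 4677)/(2070 + 615) = (1/(6 + 5) + 4677)/(2070 + 615) = (1/11 + 4677)/2685 = (1/11 + 4677)*(1/2685) = (51448/11)*(1/2685) = 51448/29535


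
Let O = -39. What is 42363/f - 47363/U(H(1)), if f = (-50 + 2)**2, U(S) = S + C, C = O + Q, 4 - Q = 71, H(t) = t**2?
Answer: 12619163/26880 ≈ 469.46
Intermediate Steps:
Q = -67 (Q = 4 - 1*71 = 4 - 71 = -67)
C = -106 (C = -39 - 67 = -106)
U(S) = -106 + S (U(S) = S - 106 = -106 + S)
f = 2304 (f = (-48)**2 = 2304)
42363/f - 47363/U(H(1)) = 42363/2304 - 47363/(-106 + 1**2) = 42363*(1/2304) - 47363/(-106 + 1) = 4707/256 - 47363/(-105) = 4707/256 - 47363*(-1/105) = 4707/256 + 47363/105 = 12619163/26880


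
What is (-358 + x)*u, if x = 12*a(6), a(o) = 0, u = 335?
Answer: -119930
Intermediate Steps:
x = 0 (x = 12*0 = 0)
(-358 + x)*u = (-358 + 0)*335 = -358*335 = -119930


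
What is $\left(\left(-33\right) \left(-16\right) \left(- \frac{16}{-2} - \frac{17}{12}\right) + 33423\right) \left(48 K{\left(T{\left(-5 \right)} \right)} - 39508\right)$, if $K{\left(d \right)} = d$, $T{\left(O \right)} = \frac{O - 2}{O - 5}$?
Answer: $- \frac{7282829428}{5} \approx -1.4566 \cdot 10^{9}$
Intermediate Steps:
$T{\left(O \right)} = \frac{-2 + O}{-5 + O}$
$\left(\left(-33\right) \left(-16\right) \left(- \frac{16}{-2} - \frac{17}{12}\right) + 33423\right) \left(48 K{\left(T{\left(-5 \right)} \right)} - 39508\right) = \left(\left(-33\right) \left(-16\right) \left(- \frac{16}{-2} - \frac{17}{12}\right) + 33423\right) \left(48 \frac{-2 - 5}{-5 - 5} - 39508\right) = \left(528 \left(\left(-16\right) \left(- \frac{1}{2}\right) - \frac{17}{12}\right) + 33423\right) \left(48 \frac{1}{-10} \left(-7\right) - 39508\right) = \left(528 \left(8 - \frac{17}{12}\right) + 33423\right) \left(48 \left(\left(- \frac{1}{10}\right) \left(-7\right)\right) - 39508\right) = \left(528 \cdot \frac{79}{12} + 33423\right) \left(48 \cdot \frac{7}{10} - 39508\right) = \left(3476 + 33423\right) \left(\frac{168}{5} - 39508\right) = 36899 \left(- \frac{197372}{5}\right) = - \frac{7282829428}{5}$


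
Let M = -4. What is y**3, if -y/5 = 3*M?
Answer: 216000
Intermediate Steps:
y = 60 (y = -15*(-4) = -5*(-12) = 60)
y**3 = 60**3 = 216000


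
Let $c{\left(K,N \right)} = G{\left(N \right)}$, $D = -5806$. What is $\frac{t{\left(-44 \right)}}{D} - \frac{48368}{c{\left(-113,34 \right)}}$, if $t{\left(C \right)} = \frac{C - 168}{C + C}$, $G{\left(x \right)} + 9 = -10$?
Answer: $\frac{6178140369}{2426908} \approx 2545.7$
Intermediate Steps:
$G{\left(x \right)} = -19$ ($G{\left(x \right)} = -9 - 10 = -19$)
$c{\left(K,N \right)} = -19$
$t{\left(C \right)} = \frac{-168 + C}{2 C}$
$\frac{t{\left(-44 \right)}}{D} - \frac{48368}{c{\left(-113,34 \right)}} = \frac{\frac{1}{2} \frac{1}{-44} \left(-168 - 44\right)}{-5806} - \frac{48368}{-19} = \frac{1}{2} \left(- \frac{1}{44}\right) \left(-212\right) \left(- \frac{1}{5806}\right) - - \frac{48368}{19} = \frac{53}{22} \left(- \frac{1}{5806}\right) + \frac{48368}{19} = - \frac{53}{127732} + \frac{48368}{19} = \frac{6178140369}{2426908}$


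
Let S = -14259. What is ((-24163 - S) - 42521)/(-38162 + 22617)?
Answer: 10485/3109 ≈ 3.3725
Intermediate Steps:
((-24163 - S) - 42521)/(-38162 + 22617) = ((-24163 - 1*(-14259)) - 42521)/(-38162 + 22617) = ((-24163 + 14259) - 42521)/(-15545) = (-9904 - 42521)*(-1/15545) = -52425*(-1/15545) = 10485/3109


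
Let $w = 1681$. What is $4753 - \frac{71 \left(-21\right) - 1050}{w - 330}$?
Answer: $\frac{917692}{193} \approx 4754.9$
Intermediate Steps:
$4753 - \frac{71 \left(-21\right) - 1050}{w - 330} = 4753 - \frac{71 \left(-21\right) - 1050}{1681 - 330} = 4753 - \frac{-1491 - 1050}{1351} = 4753 - \left(-2541\right) \frac{1}{1351} = 4753 - - \frac{363}{193} = 4753 + \frac{363}{193} = \frac{917692}{193}$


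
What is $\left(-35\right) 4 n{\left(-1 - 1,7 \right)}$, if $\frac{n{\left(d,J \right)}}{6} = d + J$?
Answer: $-4200$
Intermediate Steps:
$n{\left(d,J \right)} = 6 J + 6 d$ ($n{\left(d,J \right)} = 6 \left(d + J\right) = 6 \left(J + d\right) = 6 J + 6 d$)
$\left(-35\right) 4 n{\left(-1 - 1,7 \right)} = \left(-35\right) 4 \left(6 \cdot 7 + 6 \left(-1 - 1\right)\right) = - 140 \left(42 + 6 \left(-2\right)\right) = - 140 \left(42 - 12\right) = \left(-140\right) 30 = -4200$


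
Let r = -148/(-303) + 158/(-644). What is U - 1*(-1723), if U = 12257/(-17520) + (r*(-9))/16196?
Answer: 1986726097526837/1153530623280 ≈ 1722.3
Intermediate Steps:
r = 23719/97566 (r = -148*(-1/303) + 158*(-1/644) = 148/303 - 79/322 = 23719/97566 ≈ 0.24311)
U = -807166384603/1153530623280 (U = 12257/(-17520) + ((23719/97566)*(-9))/16196 = 12257*(-1/17520) - 71157/32522*1/16196 = -12257/17520 - 71157/526726312 = -807166384603/1153530623280 ≈ -0.69974)
U - 1*(-1723) = -807166384603/1153530623280 - 1*(-1723) = -807166384603/1153530623280 + 1723 = 1986726097526837/1153530623280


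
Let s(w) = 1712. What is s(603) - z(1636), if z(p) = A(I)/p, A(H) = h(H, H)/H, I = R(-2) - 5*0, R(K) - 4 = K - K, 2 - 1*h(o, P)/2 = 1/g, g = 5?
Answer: 28008311/16360 ≈ 1712.0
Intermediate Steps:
h(o, P) = 18/5 (h(o, P) = 4 - 2/5 = 4 - 2*⅕ = 4 - ⅖ = 18/5)
R(K) = 4 (R(K) = 4 + (K - K) = 4 + 0 = 4)
I = 4 (I = 4 - 5*0 = 4 + 0 = 4)
A(H) = 18/(5*H)
z(p) = 9/(10*p) (z(p) = ((18/5)/4)/p = ((18/5)*(¼))/p = 9/(10*p))
s(603) - z(1636) = 1712 - 9/(10*1636) = 1712 - 1*9/16360 = 1712 - 9/16360 = 28008311/16360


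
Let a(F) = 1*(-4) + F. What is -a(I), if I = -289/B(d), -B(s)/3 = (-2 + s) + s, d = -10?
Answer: 553/66 ≈ 8.3788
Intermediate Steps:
B(s) = 6 - 6*s (B(s) = -3*((-2 + s) + s) = -3*(-2 + 2*s) = 6 - 6*s)
I = -289/66 (I = -289/(6 - 6*(-10)) = -289/(6 + 60) = -289/66 ≈ -4.3788)
a(F) = -4 + F
-a(I) = -(-4 - 289/66) = -1*(-553/66) = 553/66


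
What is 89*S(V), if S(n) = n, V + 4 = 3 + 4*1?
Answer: 267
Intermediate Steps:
V = 3 (V = -4 + (3 + 4*1) = -4 + (3 + 4) = -4 + 7 = 3)
89*S(V) = 89*3 = 267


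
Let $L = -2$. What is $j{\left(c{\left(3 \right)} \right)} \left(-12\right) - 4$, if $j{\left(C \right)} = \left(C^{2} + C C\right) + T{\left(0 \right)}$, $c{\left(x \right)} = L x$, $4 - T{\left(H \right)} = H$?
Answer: $-916$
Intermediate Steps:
$T{\left(H \right)} = 4 - H$
$c{\left(x \right)} = - 2 x$
$j{\left(C \right)} = 4 + 2 C^{2}$ ($j{\left(C \right)} = \left(C^{2} + C C\right) + \left(4 - 0\right) = \left(C^{2} + C^{2}\right) + \left(4 + 0\right) = 2 C^{2} + 4 = 4 + 2 C^{2}$)
$j{\left(c{\left(3 \right)} \right)} \left(-12\right) - 4 = \left(4 + 2 \left(\left(-2\right) 3\right)^{2}\right) \left(-12\right) - 4 = \left(4 + 2 \left(-6\right)^{2}\right) \left(-12\right) - 4 = \left(4 + 2 \cdot 36\right) \left(-12\right) - 4 = \left(4 + 72\right) \left(-12\right) - 4 = 76 \left(-12\right) - 4 = -912 - 4 = -916$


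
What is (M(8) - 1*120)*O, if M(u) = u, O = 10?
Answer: -1120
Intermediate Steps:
(M(8) - 1*120)*O = (8 - 1*120)*10 = (8 - 120)*10 = -112*10 = -1120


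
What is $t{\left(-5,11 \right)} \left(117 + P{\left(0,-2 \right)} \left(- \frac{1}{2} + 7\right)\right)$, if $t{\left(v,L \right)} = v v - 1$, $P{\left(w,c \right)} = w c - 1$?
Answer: $2652$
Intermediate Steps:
$P{\left(w,c \right)} = -1 + c w$ ($P{\left(w,c \right)} = c w - 1 = -1 + c w$)
$t{\left(v,L \right)} = -1 + v^{2}$ ($t{\left(v,L \right)} = v^{2} - 1 = -1 + v^{2}$)
$t{\left(-5,11 \right)} \left(117 + P{\left(0,-2 \right)} \left(- \frac{1}{2} + 7\right)\right) = \left(-1 + \left(-5\right)^{2}\right) \left(117 + \left(-1 - 0\right) \left(- \frac{1}{2} + 7\right)\right) = \left(-1 + 25\right) \left(117 + \left(-1 + 0\right) \left(\left(-1\right) \frac{1}{2} + 7\right)\right) = 24 \left(117 - \left(- \frac{1}{2} + 7\right)\right) = 24 \left(117 - \frac{13}{2}\right) = 24 \cdot \frac{221}{2} = 2652$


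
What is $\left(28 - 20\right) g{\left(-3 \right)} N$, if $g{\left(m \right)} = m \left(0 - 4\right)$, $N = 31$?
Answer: $2976$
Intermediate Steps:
$g{\left(m \right)} = - 4 m$ ($g{\left(m \right)} = m \left(-4\right) = - 4 m$)
$\left(28 - 20\right) g{\left(-3 \right)} N = \left(28 - 20\right) \left(\left(-4\right) \left(-3\right)\right) 31 = \left(28 - 20\right) 12 \cdot 31 = 8 \cdot 12 \cdot 31 = 96 \cdot 31 = 2976$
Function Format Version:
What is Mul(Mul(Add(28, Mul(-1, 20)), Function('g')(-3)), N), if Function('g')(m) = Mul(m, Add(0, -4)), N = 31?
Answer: 2976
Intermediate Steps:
Function('g')(m) = Mul(-4, m) (Function('g')(m) = Mul(m, -4) = Mul(-4, m))
Mul(Mul(Add(28, Mul(-1, 20)), Function('g')(-3)), N) = Mul(Mul(Add(28, Mul(-1, 20)), Mul(-4, -3)), 31) = Mul(Mul(Add(28, -20), 12), 31) = Mul(Mul(8, 12), 31) = Mul(96, 31) = 2976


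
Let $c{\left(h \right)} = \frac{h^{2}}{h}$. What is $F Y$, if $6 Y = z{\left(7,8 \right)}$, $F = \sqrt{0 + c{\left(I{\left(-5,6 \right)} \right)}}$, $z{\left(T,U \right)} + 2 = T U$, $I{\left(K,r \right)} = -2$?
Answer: $9 i \sqrt{2} \approx 12.728 i$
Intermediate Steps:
$z{\left(T,U \right)} = -2 + T U$
$c{\left(h \right)} = h$
$F = i \sqrt{2}$ ($F = \sqrt{0 - 2} = \sqrt{-2} = i \sqrt{2} \approx 1.4142 i$)
$Y = 9$ ($Y = \frac{-2 + 7 \cdot 8}{6} = \frac{-2 + 56}{6} = \frac{1}{6} \cdot 54 = 9$)
$F Y = i \sqrt{2} \cdot 9 = 9 i \sqrt{2}$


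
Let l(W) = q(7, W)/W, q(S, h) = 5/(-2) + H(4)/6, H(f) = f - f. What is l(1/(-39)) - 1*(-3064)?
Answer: 6323/2 ≈ 3161.5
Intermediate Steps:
H(f) = 0
q(S, h) = -5/2 (q(S, h) = 5/(-2) + 0/6 = 5*(-½) + 0*(⅙) = -5/2 + 0 = -5/2)
l(W) = -5/(2*W)
l(1/(-39)) - 1*(-3064) = -5/(2*(1/(-39))) - 1*(-3064) = -5/(2*(-1/39)) + 3064 = -5/2*(-39) + 3064 = 195/2 + 3064 = 6323/2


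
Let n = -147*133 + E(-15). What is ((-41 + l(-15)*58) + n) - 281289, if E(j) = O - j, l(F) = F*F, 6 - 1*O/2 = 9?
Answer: -287822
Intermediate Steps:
O = -6 (O = 12 - 2*9 = 12 - 18 = -6)
l(F) = F²
E(j) = -6 - j
n = -19542 (n = -147*133 + (-6 - 1*(-15)) = -19551 + (-6 + 15) = -19551 + 9 = -19542)
((-41 + l(-15)*58) + n) - 281289 = ((-41 + (-15)²*58) - 19542) - 281289 = ((-41 + 225*58) - 19542) - 281289 = ((-41 + 13050) - 19542) - 281289 = (13009 - 19542) - 281289 = -6533 - 281289 = -287822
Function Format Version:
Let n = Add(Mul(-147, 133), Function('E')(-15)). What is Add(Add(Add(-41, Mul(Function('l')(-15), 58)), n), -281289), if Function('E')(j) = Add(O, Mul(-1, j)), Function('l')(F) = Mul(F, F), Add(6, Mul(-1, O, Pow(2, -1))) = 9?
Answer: -287822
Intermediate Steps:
O = -6 (O = Add(12, Mul(-2, 9)) = Add(12, -18) = -6)
Function('l')(F) = Pow(F, 2)
Function('E')(j) = Add(-6, Mul(-1, j))
n = -19542 (n = Add(Mul(-147, 133), Add(-6, Mul(-1, -15))) = Add(-19551, Add(-6, 15)) = Add(-19551, 9) = -19542)
Add(Add(Add(-41, Mul(Function('l')(-15), 58)), n), -281289) = Add(Add(Add(-41, Mul(Pow(-15, 2), 58)), -19542), -281289) = Add(Add(Add(-41, Mul(225, 58)), -19542), -281289) = Add(Add(Add(-41, 13050), -19542), -281289) = Add(Add(13009, -19542), -281289) = Add(-6533, -281289) = -287822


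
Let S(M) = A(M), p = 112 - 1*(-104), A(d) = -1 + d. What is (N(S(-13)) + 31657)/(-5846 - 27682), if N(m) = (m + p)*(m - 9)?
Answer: -27011/33528 ≈ -0.80562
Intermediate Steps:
p = 216 (p = 112 + 104 = 216)
S(M) = -1 + M
N(m) = (-9 + m)*(216 + m) (N(m) = (m + 216)*(m - 9) = (216 + m)*(-9 + m) = (-9 + m)*(216 + m))
(N(S(-13)) + 31657)/(-5846 - 27682) = ((-1944 + (-1 - 13)² + 207*(-1 - 13)) + 31657)/(-5846 - 27682) = ((-1944 + (-14)² + 207*(-14)) + 31657)/(-33528) = ((-1944 + 196 - 2898) + 31657)*(-1/33528) = (-4646 + 31657)*(-1/33528) = 27011*(-1/33528) = -27011/33528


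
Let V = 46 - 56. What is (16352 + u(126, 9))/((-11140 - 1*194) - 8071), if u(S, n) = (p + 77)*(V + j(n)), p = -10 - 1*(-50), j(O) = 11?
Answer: -16469/19405 ≈ -0.84870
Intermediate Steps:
V = -10
p = 40 (p = -10 + 50 = 40)
u(S, n) = 117 (u(S, n) = (40 + 77)*(-10 + 11) = 117*1 = 117)
(16352 + u(126, 9))/((-11140 - 1*194) - 8071) = (16352 + 117)/((-11140 - 1*194) - 8071) = 16469/((-11140 - 194) - 8071) = 16469/(-11334 - 8071) = 16469/(-19405) = 16469*(-1/19405) = -16469/19405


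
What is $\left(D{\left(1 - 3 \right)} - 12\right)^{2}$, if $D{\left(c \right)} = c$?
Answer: $196$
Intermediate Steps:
$\left(D{\left(1 - 3 \right)} - 12\right)^{2} = \left(\left(1 - 3\right) - 12\right)^{2} = \left(-2 - 12\right)^{2} = \left(-14\right)^{2} = 196$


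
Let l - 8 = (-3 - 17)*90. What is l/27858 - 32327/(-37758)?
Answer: 138817205/175310394 ≈ 0.79184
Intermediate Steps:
l = -1792 (l = 8 + (-3 - 17)*90 = 8 - 20*90 = 8 - 1800 = -1792)
l/27858 - 32327/(-37758) = -1792/27858 - 32327/(-37758) = -1792*1/27858 - 32327*(-1/37758) = -896/13929 + 32327/37758 = 138817205/175310394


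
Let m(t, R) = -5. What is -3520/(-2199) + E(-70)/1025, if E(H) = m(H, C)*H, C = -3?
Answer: 175106/90159 ≈ 1.9422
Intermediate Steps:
E(H) = -5*H
-3520/(-2199) + E(-70)/1025 = -3520/(-2199) - 5*(-70)/1025 = -3520*(-1/2199) + 350*(1/1025) = 3520/2199 + 14/41 = 175106/90159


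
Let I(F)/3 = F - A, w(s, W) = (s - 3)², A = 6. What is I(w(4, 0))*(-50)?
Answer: 750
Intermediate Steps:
w(s, W) = (-3 + s)²
I(F) = -18 + 3*F (I(F) = 3*(F - 1*6) = 3*(F - 6) = 3*(-6 + F) = -18 + 3*F)
I(w(4, 0))*(-50) = (-18 + 3*(-3 + 4)²)*(-50) = (-18 + 3*1²)*(-50) = (-18 + 3*1)*(-50) = (-18 + 3)*(-50) = -15*(-50) = 750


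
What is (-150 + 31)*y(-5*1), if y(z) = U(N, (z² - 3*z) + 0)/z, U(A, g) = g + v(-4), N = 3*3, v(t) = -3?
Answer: 4403/5 ≈ 880.60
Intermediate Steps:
N = 9
U(A, g) = -3 + g (U(A, g) = g - 3 = -3 + g)
y(z) = (-3 + z² - 3*z)/z (y(z) = (-3 + ((z² - 3*z) + 0))/z = (-3 + (z² - 3*z))/z = (-3 + z² - 3*z)/z)
(-150 + 31)*y(-5*1) = (-150 + 31)*(-3 - 5*1 - 3/((-5*1))) = -119*(-3 - 5 - 3/(-5)) = -119*(-3 - 5 - 3*(-⅕)) = -119*(-3 - 5 + ⅗) = -119*(-37/5) = 4403/5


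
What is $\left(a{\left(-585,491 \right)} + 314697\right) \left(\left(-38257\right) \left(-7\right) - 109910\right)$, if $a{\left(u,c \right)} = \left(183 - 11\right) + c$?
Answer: $49791875040$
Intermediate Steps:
$a{\left(u,c \right)} = 172 + c$
$\left(a{\left(-585,491 \right)} + 314697\right) \left(\left(-38257\right) \left(-7\right) - 109910\right) = \left(\left(172 + 491\right) + 314697\right) \left(\left(-38257\right) \left(-7\right) - 109910\right) = \left(663 + 314697\right) \left(267799 - 109910\right) = 315360 \cdot 157889 = 49791875040$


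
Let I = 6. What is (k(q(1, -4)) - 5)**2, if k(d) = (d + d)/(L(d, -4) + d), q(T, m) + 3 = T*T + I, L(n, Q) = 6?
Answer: 441/25 ≈ 17.640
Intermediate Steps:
q(T, m) = 3 + T**2 (q(T, m) = -3 + (T*T + 6) = -3 + (T**2 + 6) = -3 + (6 + T**2) = 3 + T**2)
k(d) = 2*d/(6 + d) (k(d) = (d + d)/(6 + d) = (2*d)/(6 + d) = 2*d/(6 + d))
(k(q(1, -4)) - 5)**2 = (2*(3 + 1**2)/(6 + (3 + 1**2)) - 5)**2 = (2*(3 + 1)/(6 + (3 + 1)) - 5)**2 = (2*4/(6 + 4) - 5)**2 = (2*4/10 - 5)**2 = (2*4*(1/10) - 5)**2 = (4/5 - 5)**2 = (-21/5)**2 = 441/25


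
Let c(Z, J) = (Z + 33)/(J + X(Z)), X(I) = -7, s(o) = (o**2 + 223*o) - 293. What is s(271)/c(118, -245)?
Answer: -33662412/151 ≈ -2.2293e+5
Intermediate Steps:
s(o) = -293 + o**2 + 223*o
c(Z, J) = (33 + Z)/(-7 + J) (c(Z, J) = (Z + 33)/(J - 7) = (33 + Z)/(-7 + J))
s(271)/c(118, -245) = (-293 + 271**2 + 223*271)/(((33 + 118)/(-7 - 245))) = (-293 + 73441 + 60433)/((151/(-252))) = 133581/((-1/252*151)) = 133581/(-151/252) = 133581*(-252/151) = -33662412/151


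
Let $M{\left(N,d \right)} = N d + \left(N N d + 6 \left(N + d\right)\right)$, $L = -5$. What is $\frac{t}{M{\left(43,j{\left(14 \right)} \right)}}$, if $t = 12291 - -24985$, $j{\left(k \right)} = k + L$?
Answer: $\frac{9319}{4335} \approx 2.1497$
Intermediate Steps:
$j{\left(k \right)} = -5 + k$ ($j{\left(k \right)} = k - 5 = -5 + k$)
$M{\left(N,d \right)} = 6 N + 6 d + N d + d N^{2}$ ($M{\left(N,d \right)} = N d + \left(N^{2} d + \left(6 N + 6 d\right)\right) = N d + \left(d N^{2} + \left(6 N + 6 d\right)\right) = N d + \left(6 N + 6 d + d N^{2}\right) = 6 N + 6 d + N d + d N^{2}$)
$t = 37276$ ($t = 12291 + 24985 = 37276$)
$\frac{t}{M{\left(43,j{\left(14 \right)} \right)}} = \frac{37276}{6 \cdot 43 + 6 \left(-5 + 14\right) + 43 \left(-5 + 14\right) + \left(-5 + 14\right) 43^{2}} = \frac{37276}{258 + 6 \cdot 9 + 43 \cdot 9 + 9 \cdot 1849} = \frac{37276}{258 + 54 + 387 + 16641} = \frac{37276}{17340} = 37276 \cdot \frac{1}{17340} = \frac{9319}{4335}$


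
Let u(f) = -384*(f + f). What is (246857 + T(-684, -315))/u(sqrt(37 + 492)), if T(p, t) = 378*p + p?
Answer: 12379/17664 ≈ 0.70080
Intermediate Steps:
T(p, t) = 379*p
u(f) = -768*f
(246857 + T(-684, -315))/u(sqrt(37 + 492)) = (246857 + 379*(-684))/((-768*sqrt(37 + 492))) = (246857 - 259236)/((-768*sqrt(529))) = -12379/((-768*23)) = -12379/(-17664) = -12379*(-1/17664) = 12379/17664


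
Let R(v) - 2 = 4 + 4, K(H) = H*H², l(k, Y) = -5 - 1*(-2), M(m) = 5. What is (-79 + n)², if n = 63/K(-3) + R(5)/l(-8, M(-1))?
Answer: 64516/9 ≈ 7168.4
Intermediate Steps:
l(k, Y) = -3 (l(k, Y) = -5 + 2 = -3)
K(H) = H³
R(v) = 10 (R(v) = 2 + (4 + 4) = 2 + 8 = 10)
n = -17/3 (n = 63/((-3)³) + 10/(-3) = 63/(-27) + 10*(-⅓) = 63*(-1/27) - 10/3 = -7/3 - 10/3 = -17/3 ≈ -5.6667)
(-79 + n)² = (-79 - 17/3)² = (-254/3)² = 64516/9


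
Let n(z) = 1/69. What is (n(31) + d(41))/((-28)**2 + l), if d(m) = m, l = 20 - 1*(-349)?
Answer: 2830/79557 ≈ 0.035572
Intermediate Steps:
l = 369 (l = 20 + 349 = 369)
n(z) = 1/69
(n(31) + d(41))/((-28)**2 + l) = (1/69 + 41)/((-28)**2 + 369) = 2830/(69*(784 + 369)) = (2830/69)/1153 = (2830/69)*(1/1153) = 2830/79557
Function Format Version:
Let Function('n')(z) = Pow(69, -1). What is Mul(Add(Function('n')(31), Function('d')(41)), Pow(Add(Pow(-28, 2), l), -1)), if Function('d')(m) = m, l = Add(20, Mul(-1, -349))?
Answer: Rational(2830, 79557) ≈ 0.035572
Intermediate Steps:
l = 369 (l = Add(20, 349) = 369)
Function('n')(z) = Rational(1, 69)
Mul(Add(Function('n')(31), Function('d')(41)), Pow(Add(Pow(-28, 2), l), -1)) = Mul(Add(Rational(1, 69), 41), Pow(Add(Pow(-28, 2), 369), -1)) = Mul(Rational(2830, 69), Pow(Add(784, 369), -1)) = Mul(Rational(2830, 69), Pow(1153, -1)) = Mul(Rational(2830, 69), Rational(1, 1153)) = Rational(2830, 79557)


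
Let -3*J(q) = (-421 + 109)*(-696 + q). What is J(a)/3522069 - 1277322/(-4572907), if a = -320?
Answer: 4015624573970/16106093984583 ≈ 0.24932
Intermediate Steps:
J(q) = -72384 + 104*q (J(q) = -(-421 + 109)*(-696 + q)/3 = -(-104)*(-696 + q) = -(217152 - 312*q)/3 = -72384 + 104*q)
J(a)/3522069 - 1277322/(-4572907) = (-72384 + 104*(-320))/3522069 - 1277322/(-4572907) = (-72384 - 33280)*(1/3522069) - 1277322*(-1/4572907) = -105664*1/3522069 + 1277322/4572907 = -105664/3522069 + 1277322/4572907 = 4015624573970/16106093984583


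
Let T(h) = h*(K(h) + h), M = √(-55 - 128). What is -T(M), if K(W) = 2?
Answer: 183 - 2*I*√183 ≈ 183.0 - 27.056*I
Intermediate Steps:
M = I*√183 (M = √(-183) = I*√183 ≈ 13.528*I)
T(h) = h*(2 + h)
-T(M) = -I*√183*(2 + I*√183)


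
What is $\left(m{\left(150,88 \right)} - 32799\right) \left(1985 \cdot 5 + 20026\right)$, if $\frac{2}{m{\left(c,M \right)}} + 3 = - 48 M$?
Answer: $- \frac{4152447822625}{4227} \approx -9.8236 \cdot 10^{8}$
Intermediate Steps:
$m{\left(c,M \right)} = \frac{2}{-3 - 48 M}$
$\left(m{\left(150,88 \right)} - 32799\right) \left(1985 \cdot 5 + 20026\right) = \left(- \frac{2}{3 + 48 \cdot 88} - 32799\right) \left(1985 \cdot 5 + 20026\right) = \left(- \frac{2}{3 + 4224} - 32799\right) \left(9925 + 20026\right) = \left(- \frac{2}{4227} - 32799\right) 29951 = \left(- \frac{138641375}{4227}\right) 29951 = - \frac{4152447822625}{4227}$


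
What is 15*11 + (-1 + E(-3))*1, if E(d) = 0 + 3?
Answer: 167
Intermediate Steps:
E(d) = 3
15*11 + (-1 + E(-3))*1 = 15*11 + (-1 + 3)*1 = 165 + 2*1 = 165 + 2 = 167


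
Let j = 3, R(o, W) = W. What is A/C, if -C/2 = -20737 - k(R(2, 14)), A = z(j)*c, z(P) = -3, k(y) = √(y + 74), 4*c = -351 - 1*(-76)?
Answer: 5702675/1146728216 - 275*√22/573364108 ≈ 0.0049707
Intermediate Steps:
c = -275/4 (c = (-351 - 1*(-76))/4 = (-351 + 76)/4 = (¼)*(-275) = -275/4 ≈ -68.750)
k(y) = √(74 + y)
A = 825/4 (A = -3*(-275/4) = 825/4 ≈ 206.25)
C = 41474 + 4*√22 (C = -2*(-20737 - √(74 + 14)) = -2*(-20737 - √88) = -2*(-20737 - 2*√22) = 41474 + 4*√22 ≈ 41493.)
A/C = 825/(4*(41474 + 4*√22))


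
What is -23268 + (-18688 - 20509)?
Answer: -62465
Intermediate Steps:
-23268 + (-18688 - 20509) = -23268 - 39197 = -62465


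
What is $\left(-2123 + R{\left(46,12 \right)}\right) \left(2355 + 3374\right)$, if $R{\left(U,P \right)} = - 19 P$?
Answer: $-13468879$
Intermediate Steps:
$\left(-2123 + R{\left(46,12 \right)}\right) \left(2355 + 3374\right) = \left(-2123 - 228\right) \left(2355 + 3374\right) = \left(-2123 - 228\right) 5729 = \left(-2351\right) 5729 = -13468879$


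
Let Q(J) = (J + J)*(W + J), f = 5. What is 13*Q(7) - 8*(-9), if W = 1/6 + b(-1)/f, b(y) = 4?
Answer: 22829/15 ≈ 1521.9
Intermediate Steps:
W = 29/30 (W = 1/6 + 4/5 = 1*(⅙) + 4*(⅕) = ⅙ + ⅘ = 29/30 ≈ 0.96667)
Q(J) = 2*J*(29/30 + J) (Q(J) = (J + J)*(29/30 + J) = (2*J)*(29/30 + J) = 2*J*(29/30 + J))
13*Q(7) - 8*(-9) = 13*((1/15)*7*(29 + 30*7)) - 8*(-9) = 13*((1/15)*7*(29 + 210)) + 72 = 13*((1/15)*7*239) + 72 = 13*(1673/15) + 72 = 21749/15 + 72 = 22829/15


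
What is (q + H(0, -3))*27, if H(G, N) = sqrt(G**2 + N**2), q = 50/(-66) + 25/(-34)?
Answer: 15219/374 ≈ 40.693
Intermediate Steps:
q = -1675/1122 (q = 50*(-1/66) + 25*(-1/34) = -25/33 - 25/34 = -1675/1122 ≈ -1.4929)
(q + H(0, -3))*27 = (-1675/1122 + sqrt(0**2 + (-3)**2))*27 = (-1675/1122 + sqrt(0 + 9))*27 = (-1675/1122 + sqrt(9))*27 = (-1675/1122 + 3)*27 = (1691/1122)*27 = 15219/374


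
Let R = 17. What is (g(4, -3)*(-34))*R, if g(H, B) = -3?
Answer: 1734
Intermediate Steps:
(g(4, -3)*(-34))*R = -3*(-34)*17 = 102*17 = 1734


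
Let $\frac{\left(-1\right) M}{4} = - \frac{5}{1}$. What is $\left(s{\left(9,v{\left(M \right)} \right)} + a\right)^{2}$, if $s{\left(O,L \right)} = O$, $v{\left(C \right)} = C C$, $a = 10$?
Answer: $361$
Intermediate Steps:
$M = 20$ ($M = - 4 \left(- \frac{5}{1}\right) = - 4 \left(\left(-5\right) 1\right) = \left(-4\right) \left(-5\right) = 20$)
$v{\left(C \right)} = C^{2}$
$\left(s{\left(9,v{\left(M \right)} \right)} + a\right)^{2} = \left(9 + 10\right)^{2} = 19^{2} = 361$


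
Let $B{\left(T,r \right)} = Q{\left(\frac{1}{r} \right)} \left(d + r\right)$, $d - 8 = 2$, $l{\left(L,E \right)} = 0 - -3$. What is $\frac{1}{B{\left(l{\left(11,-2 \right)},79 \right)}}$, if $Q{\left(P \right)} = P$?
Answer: $\frac{79}{89} \approx 0.88764$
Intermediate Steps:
$l{\left(L,E \right)} = 3$ ($l{\left(L,E \right)} = 0 + 3 = 3$)
$d = 10$ ($d = 8 + 2 = 10$)
$B{\left(T,r \right)} = \frac{10 + r}{r}$
$\frac{1}{B{\left(l{\left(11,-2 \right)},79 \right)}} = \frac{1}{\frac{1}{79} \left(10 + 79\right)} = \frac{1}{\frac{1}{79} \cdot 89} = \frac{1}{\frac{89}{79}} = \frac{79}{89}$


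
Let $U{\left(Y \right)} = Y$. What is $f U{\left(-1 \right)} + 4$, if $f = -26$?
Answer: $30$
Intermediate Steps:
$f U{\left(-1 \right)} + 4 = \left(-26\right) \left(-1\right) + 4 = 26 + 4 = 30$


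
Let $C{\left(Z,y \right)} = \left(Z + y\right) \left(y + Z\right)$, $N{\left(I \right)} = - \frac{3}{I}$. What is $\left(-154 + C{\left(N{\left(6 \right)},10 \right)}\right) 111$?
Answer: $- \frac{28305}{4} \approx -7076.3$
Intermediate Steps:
$C{\left(Z,y \right)} = \left(Z + y\right)^{2}$ ($C{\left(Z,y \right)} = \left(Z + y\right) \left(Z + y\right) = \left(Z + y\right)^{2}$)
$\left(-154 + C{\left(N{\left(6 \right)},10 \right)}\right) 111 = \left(-154 + \left(- \frac{3}{6} + 10\right)^{2}\right) 111 = \left(-154 + \left(\left(-3\right) \frac{1}{6} + 10\right)^{2}\right) 111 = \left(-154 + \left(- \frac{1}{2} + 10\right)^{2}\right) 111 = \left(-154 + \left(\frac{19}{2}\right)^{2}\right) 111 = \left(-154 + \frac{361}{4}\right) 111 = \left(- \frac{255}{4}\right) 111 = - \frac{28305}{4}$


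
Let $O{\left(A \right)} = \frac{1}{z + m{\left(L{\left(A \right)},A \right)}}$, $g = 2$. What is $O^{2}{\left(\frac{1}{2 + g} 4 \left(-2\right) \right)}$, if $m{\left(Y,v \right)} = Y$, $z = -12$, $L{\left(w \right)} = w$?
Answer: $\frac{1}{196} \approx 0.005102$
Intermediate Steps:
$O{\left(A \right)} = \frac{1}{-12 + A}$
$O^{2}{\left(\frac{1}{2 + g} 4 \left(-2\right) \right)} = \left(\frac{1}{-12 + \frac{1}{2 + 2} \cdot 4 \left(-2\right)}\right)^{2} = \left(\frac{1}{-12 + \frac{1}{4} \cdot 4 \left(-2\right)}\right)^{2} = \left(\frac{1}{-12 + 1 \left(-2\right)}\right)^{2} = \left(\frac{1}{-12 - 2}\right)^{2} = \left(\frac{1}{-14}\right)^{2} = \left(- \frac{1}{14}\right)^{2} = \frac{1}{196}$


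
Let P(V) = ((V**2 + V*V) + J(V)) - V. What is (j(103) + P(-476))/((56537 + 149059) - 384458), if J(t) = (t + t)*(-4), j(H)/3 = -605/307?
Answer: -140431037/54910634 ≈ -2.5574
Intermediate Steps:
j(H) = -1815/307 (j(H) = 3*(-605/307) = -1815/307)
J(t) = -8*t (J(t) = (2*t)*(-4) = -8*t)
P(V) = -9*V + 2*V**2 (P(V) = ((V**2 + V*V) - 8*V) - V = ((V**2 + V**2) - 8*V) - V = (2*V**2 - 8*V) - V = (-8*V + 2*V**2) - V = -9*V + 2*V**2)
(j(103) + P(-476))/((56537 + 149059) - 384458) = (-1815/307 - 476*(-9 + 2*(-476)))/((56537 + 149059) - 384458) = (-1815/307 - 476*(-9 - 952))/(205596 - 384458) = (-1815/307 - 476*(-961))/(-178862) = (-1815/307 + 457436)*(-1/178862) = (140431037/307)*(-1/178862) = -140431037/54910634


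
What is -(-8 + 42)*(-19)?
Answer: 646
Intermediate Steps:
-(-8 + 42)*(-19) = -34*(-19) = -1*(-646) = 646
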